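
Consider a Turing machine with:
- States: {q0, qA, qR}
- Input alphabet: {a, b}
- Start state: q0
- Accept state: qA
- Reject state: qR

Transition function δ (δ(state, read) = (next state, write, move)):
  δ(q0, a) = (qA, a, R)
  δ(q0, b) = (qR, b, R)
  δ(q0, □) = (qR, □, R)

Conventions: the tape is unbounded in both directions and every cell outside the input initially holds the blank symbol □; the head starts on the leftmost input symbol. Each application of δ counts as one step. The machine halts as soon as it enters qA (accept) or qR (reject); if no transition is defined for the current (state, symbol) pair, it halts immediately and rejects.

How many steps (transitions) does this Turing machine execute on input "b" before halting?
Step 0: [q0]b (head at position 0)
Step 1: δ(q0, b) = (qR, b, R)  ⊢  b[qR]□ (head at position 1)
The machine is in qR, so it halts and rejects.
Number of transitions executed: 1.

Final answer: 1 steps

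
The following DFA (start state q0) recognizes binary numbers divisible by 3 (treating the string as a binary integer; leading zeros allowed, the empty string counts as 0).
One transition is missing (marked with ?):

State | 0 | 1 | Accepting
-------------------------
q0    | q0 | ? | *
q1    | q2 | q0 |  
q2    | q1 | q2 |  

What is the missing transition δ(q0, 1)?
q1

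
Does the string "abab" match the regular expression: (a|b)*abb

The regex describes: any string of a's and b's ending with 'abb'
No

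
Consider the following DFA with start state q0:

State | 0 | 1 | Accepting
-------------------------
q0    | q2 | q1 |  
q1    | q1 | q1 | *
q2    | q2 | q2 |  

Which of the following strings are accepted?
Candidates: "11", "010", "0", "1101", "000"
"11": q0 → q1 → q1; q1 is accepting → accepted
"010": q0 → q2 → q2 → q2; q2 is not accepting → rejected
"0": q0 → q2; q2 is not accepting → rejected
"1101": q0 → q1 → q1 → q1 → q1; q1 is accepting → accepted
"000": q0 → q2 → q2 → q2; q2 is not accepting → rejected

Final answer: "11", "1101"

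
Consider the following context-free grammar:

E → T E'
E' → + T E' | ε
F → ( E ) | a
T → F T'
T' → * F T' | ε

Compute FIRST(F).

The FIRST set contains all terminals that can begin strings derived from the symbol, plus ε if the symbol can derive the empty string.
FIRST(F): F → ( E ) contributes '(' and F → a contributes 'a', so FIRST(F) = {(, a}. F is not nullable.

Final answer: {(, a}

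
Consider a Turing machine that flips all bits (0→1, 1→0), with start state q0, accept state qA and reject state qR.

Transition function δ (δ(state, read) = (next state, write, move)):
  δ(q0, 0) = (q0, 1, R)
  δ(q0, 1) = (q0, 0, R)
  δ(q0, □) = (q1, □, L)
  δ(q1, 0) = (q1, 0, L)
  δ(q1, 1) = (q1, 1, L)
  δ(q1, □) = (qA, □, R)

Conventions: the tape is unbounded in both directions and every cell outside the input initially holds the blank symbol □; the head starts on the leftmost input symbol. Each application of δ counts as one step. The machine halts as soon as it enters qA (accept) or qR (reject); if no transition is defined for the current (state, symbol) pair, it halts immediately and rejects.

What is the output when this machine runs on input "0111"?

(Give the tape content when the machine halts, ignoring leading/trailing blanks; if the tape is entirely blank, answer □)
Step 0: [q0]0111 (head at position 0)
Step 1: δ(q0, 0) = (q0, 1, R)  ⊢  1[q0]111 (head at position 1)
Step 2: δ(q0, 1) = (q0, 0, R)  ⊢  10[q0]11 (head at position 2)
Step 3: δ(q0, 1) = (q0, 0, R)  ⊢  100[q0]1 (head at position 3)
Step 4: δ(q0, 1) = (q0, 0, R)  ⊢  1000[q0]□ (head at position 4)
Step 5: δ(q0, □) = (q1, □, L)  ⊢  100[q1]0□ (head at position 3)
Step 6: δ(q1, 0) = (q1, 0, L)  ⊢  10[q1]00□ (head at position 2)
Step 7: δ(q1, 0) = (q1, 0, L)  ⊢  1[q1]000□ (head at position 1)
Step 8: δ(q1, 0) = (q1, 0, L)  ⊢  [q1]1000□ (head at position 0)
Step 9: δ(q1, 1) = (q1, 1, L)  ⊢  [q1]□1000□ (head at position -1)
Step 10: δ(q1, □) = (qA, □, R)  ⊢  □[qA]1000□ (head at position 0)
The machine is in qA, so it halts and accepts.
Tape content when halted (ignoring surrounding blanks): 1000

Final answer: Output: 1000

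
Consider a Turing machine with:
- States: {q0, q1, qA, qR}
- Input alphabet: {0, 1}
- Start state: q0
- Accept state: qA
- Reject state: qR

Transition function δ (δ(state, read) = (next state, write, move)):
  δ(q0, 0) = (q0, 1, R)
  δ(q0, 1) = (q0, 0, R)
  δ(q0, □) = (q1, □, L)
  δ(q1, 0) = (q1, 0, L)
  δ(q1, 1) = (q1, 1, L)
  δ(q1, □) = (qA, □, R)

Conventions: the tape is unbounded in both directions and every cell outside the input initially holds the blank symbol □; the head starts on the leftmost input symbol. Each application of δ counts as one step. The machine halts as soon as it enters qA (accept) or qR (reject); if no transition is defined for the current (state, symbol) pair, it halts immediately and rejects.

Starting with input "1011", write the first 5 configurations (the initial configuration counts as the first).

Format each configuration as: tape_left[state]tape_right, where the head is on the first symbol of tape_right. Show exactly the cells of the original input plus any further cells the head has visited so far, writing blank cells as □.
Step 0: [q0]1011 (head at position 0)
Step 1: δ(q0, 1) = (q0, 0, R)  ⊢  0[q0]011 (head at position 1)
Step 2: δ(q0, 0) = (q0, 1, R)  ⊢  01[q0]11 (head at position 2)
Step 3: δ(q0, 1) = (q0, 0, R)  ⊢  010[q0]1 (head at position 3)
Step 4: δ(q0, 1) = (q0, 0, R)  ⊢  0100[q0]□ (head at position 4)

Final answer: [q0]1011 ⊢ 0[q0]011 ⊢ 01[q0]11 ⊢ 010[q0]1 ⊢ 0100[q0]□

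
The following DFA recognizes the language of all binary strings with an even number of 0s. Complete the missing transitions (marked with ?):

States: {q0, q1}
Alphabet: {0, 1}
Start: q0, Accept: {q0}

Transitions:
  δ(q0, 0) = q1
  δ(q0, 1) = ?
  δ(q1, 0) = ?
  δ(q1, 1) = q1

What each state remembers (consistent with the given transitions and accept states):
  q0: an even number of 0s has been read so far
  q1: an odd number of 0s has been read so far
Filling in the missing entries:
  δ(q0, 1): in q0 (an even number of 0s has been read so far), after reading 1 we have: an even number of 0s has been read so far → q0
  δ(q1, 0): in q1 (an odd number of 0s has been read so far), after reading 0 we have: an even number of 0s has been read so far → q0

Final answer: δ(q0, 1) = q0; δ(q1, 0) = q0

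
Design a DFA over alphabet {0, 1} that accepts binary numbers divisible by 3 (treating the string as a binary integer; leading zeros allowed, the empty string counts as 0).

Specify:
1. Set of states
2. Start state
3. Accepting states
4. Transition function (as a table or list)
One valid DFA (any DFA recognizing the same language is acceptable):
States: {q0, q1, q2}
Start: q0
Accepting: {q0}
Transitions (accepting states marked with *):
State | 0 | 1 | Accepting
-------------------------
q0    | q0 | q1 | *
q1    | q2 | q0 |  
q2    | q1 | q2 |  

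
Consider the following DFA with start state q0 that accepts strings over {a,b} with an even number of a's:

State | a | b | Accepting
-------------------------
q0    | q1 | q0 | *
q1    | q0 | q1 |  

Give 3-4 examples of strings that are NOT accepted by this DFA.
Any strings that end in a non-accepting state work; for example:
"abb": q0 → q1 → q1 → q1; q1 is not accepting → rejected
"bab": q0 → q0 → q1 → q1; q1 is not accepting → rejected
"aaba": q0 → q1 → q0 → q0 → q1; q1 is not accepting → rejected
"babb": q0 → q0 → q1 → q1 → q1; q1 is not accepting → rejected

Final answer: "abb", "bab", "aaba", "babb"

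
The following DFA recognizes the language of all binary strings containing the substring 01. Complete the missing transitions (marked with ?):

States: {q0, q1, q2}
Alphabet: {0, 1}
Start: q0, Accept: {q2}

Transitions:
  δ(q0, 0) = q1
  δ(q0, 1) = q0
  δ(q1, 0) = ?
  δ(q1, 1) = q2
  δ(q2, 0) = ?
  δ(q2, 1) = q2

What each state remembers (consistent with the given transitions and accept states):
  q0: 01 not seen yet and the last symbol was not 0
  q1: 01 not seen yet and the last symbol was 0
  q2: the substring 01 has already been seen
Filling in the missing entries:
  δ(q1, 0): in q1 (01 not seen yet and the last symbol was 0), after reading 0 we have: 01 not seen yet and the last symbol was 0 → q1
  δ(q2, 0): in q2 (the substring 01 has already been seen), after reading 0 we have: the substring 01 has already been seen → q2

Final answer: δ(q1, 0) = q1; δ(q2, 0) = q2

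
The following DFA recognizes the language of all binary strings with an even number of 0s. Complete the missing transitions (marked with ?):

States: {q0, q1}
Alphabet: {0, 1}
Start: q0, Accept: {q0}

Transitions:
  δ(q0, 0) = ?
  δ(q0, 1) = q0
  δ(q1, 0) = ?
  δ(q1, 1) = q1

What each state remembers (consistent with the given transitions and accept states):
  q0: an even number of 0s has been read so far
  q1: an odd number of 0s has been read so far
Filling in the missing entries:
  δ(q0, 0): in q0 (an even number of 0s has been read so far), after reading 0 we have: an odd number of 0s has been read so far → q1
  δ(q1, 0): in q1 (an odd number of 0s has been read so far), after reading 0 we have: an even number of 0s has been read so far → q0

Final answer: δ(q0, 0) = q1; δ(q1, 0) = q0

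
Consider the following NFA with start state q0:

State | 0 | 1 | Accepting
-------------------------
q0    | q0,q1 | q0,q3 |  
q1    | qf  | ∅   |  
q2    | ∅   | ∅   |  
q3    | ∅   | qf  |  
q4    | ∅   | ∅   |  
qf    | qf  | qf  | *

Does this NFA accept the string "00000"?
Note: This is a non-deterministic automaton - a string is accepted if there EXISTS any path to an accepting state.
Track the set of states the NFA could be in: start {q0}
Read '0': {q0} → {q0, q1}
Read '0': {q0, q1} → {q0, q1, qf}
Read '0': {q0, q1, qf} → {q0, q1, qf}
Read '0': {q0, q1, qf} → {q0, q1, qf}
Read '0': {q0, q1, qf} → {q0, q1, qf}
Final set {q0, q1, qf} contains accepting state(s) {qf} → accepted.

Final answer: Yes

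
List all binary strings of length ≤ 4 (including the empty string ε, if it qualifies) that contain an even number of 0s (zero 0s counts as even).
Checking every binary string of length 0 to 4:
  Length 0: accepted: ε | rejected: (none)
  Length 1: accepted: 1 | rejected: 0
  Length 2: accepted: 00, 11 | rejected: 01, 10
  Length 3: accepted: 001, 010, 100, 111 | rejected: 000, 011, 101, 110
  Length 4: accepted: 0000, 0011, 0101, 0110, 1001, 1010, 1100, 1111 | rejected: 0001, 0010, 0100, 0111, 1000, 1011, 1101, 1110
Total: 16 string(s).

Final answer: ε, 1, 00, 11, 001, 010, 100, 111, 0000, 0011, 0101, 0110, 1001, 1010, 1100, 1111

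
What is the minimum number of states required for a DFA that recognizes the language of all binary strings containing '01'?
Language: binary strings containing '01'
Lower bound (Myhill–Nerode): the prefixes ε, 0, 01 are pairwise distinguishable:
  ε vs 01: suffix ε distinguishes them (ε is rejected, 01 is accepted)
  0 vs 01: suffix ε distinguishes them (0 is rejected, 01 is accepted)
  ε vs 0: suffix 1 distinguishes them (ε·1 = 1 is rejected, 0·1 = 01 is accepted)
So any DFA needs at least 3 states.
Upper bound: a DFA with 3 states exists (one state per class above: 'no progress', 'last symbol 0', and 'seen 01' (accepting sink)).
Minimum states: 3

Final answer: 3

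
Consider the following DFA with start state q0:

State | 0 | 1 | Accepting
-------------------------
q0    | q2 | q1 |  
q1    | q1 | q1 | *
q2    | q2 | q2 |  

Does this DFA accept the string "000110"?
Start in q0.
Read '0': q0 → q2
Read '0': q2 → q2
Read '0': q2 → q2
Read '1': q2 → q2
Read '1': q2 → q2
Read '0': q2 → q2
Final state q2 is not accepting, so the string is rejected.

Final answer: No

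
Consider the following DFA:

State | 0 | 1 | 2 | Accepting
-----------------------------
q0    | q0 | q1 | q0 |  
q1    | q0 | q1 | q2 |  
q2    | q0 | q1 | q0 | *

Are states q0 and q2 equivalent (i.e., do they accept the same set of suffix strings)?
Try the suffix ε (the empty string).
From q0: q0 — not accepting.
From q2: q2 — accepting.
The two states disagree on this suffix, so they are not equivalent.

Final answer: No. Distinguishing string: ε (the empty string) - accepted from q2 but not from q0.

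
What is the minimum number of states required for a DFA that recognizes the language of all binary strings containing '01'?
Language: binary strings containing '01'
Lower bound (Myhill–Nerode): the prefixes ε, 0, 01 are pairwise distinguishable:
  ε vs 01: suffix ε distinguishes them (ε is rejected, 01 is accepted)
  0 vs 01: suffix ε distinguishes them (0 is rejected, 01 is accepted)
  ε vs 0: suffix 1 distinguishes them (ε·1 = 1 is rejected, 0·1 = 01 is accepted)
So any DFA needs at least 3 states.
Upper bound: a DFA with 3 states exists (one state per class above: 'no progress', 'last symbol 0', and 'seen 01' (accepting sink)).
Minimum states: 3

Final answer: 3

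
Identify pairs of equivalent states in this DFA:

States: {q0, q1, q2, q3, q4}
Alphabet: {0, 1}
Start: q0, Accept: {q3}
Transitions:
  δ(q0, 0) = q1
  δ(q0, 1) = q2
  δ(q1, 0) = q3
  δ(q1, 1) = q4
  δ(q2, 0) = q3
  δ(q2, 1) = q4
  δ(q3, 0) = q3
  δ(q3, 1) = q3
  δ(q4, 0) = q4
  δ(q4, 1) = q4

Using the table-filling algorithm:
Round 0 – mark pairs where exactly one state is accepting: (q0,q3), (q1,q3), (q2,q3), (q3,q4)
Round 1 – newly marked: (q0,q1) [on 0: q1 vs q3, already marked]; (q0,q2) [on 0: q1 vs q3, already marked]; (q1,q4) [on 0: q3 vs q4, already marked]; (q2,q4) [on 0: q3 vs q4, already marked]
Round 2 – newly marked: (q0,q4) [on 0: q1 vs q4, already marked]
No further pairs can be marked.
(q1, q2) unmarked: δ(q1,0)=q3, δ(q2,0)=q3; δ(q1,1)=q4, δ(q2,1)=q4 → equivalent
Equivalent pairs: (q1, q2)

Final answer: Equivalent pairs: (q1, q2)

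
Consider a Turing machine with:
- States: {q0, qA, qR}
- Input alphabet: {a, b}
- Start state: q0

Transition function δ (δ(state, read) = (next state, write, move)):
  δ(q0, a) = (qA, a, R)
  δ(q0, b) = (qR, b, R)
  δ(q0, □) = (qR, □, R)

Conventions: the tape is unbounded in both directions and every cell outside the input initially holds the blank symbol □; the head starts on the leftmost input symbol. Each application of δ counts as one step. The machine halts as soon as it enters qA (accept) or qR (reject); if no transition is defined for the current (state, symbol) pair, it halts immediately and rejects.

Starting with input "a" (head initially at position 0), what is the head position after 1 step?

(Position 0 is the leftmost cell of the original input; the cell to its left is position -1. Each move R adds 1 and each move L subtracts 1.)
Step 0: [q0]a (head at position 0)
Step 1: δ(q0, a) = (qA, a, R)  ⊢  a[qA]□ (head at position 1)
Head position after 1 step: 1

Final answer: Position 1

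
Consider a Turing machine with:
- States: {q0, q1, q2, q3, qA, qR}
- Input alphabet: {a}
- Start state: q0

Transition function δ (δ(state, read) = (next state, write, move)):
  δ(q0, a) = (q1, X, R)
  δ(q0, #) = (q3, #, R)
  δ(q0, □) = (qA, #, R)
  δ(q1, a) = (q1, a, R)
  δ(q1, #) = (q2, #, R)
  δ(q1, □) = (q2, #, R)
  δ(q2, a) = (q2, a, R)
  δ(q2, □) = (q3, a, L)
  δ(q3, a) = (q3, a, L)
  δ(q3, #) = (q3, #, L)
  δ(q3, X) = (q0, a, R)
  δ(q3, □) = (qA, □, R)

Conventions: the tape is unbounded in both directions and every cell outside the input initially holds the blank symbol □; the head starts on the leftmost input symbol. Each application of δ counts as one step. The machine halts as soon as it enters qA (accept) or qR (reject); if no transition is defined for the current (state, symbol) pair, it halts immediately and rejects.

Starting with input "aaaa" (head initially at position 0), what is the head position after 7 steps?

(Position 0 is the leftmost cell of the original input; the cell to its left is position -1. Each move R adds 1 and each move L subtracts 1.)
Step 0: [q0]aaaa (head at position 0)
Step 1: δ(q0, a) = (q1, X, R)  ⊢  X[q1]aaa (head at position 1)
Step 2: δ(q1, a) = (q1, a, R)  ⊢  Xa[q1]aa (head at position 2)
Step 3: δ(q1, a) = (q1, a, R)  ⊢  Xaa[q1]a (head at position 3)
Step 4: δ(q1, a) = (q1, a, R)  ⊢  Xaaa[q1]□ (head at position 4)
Step 5: δ(q1, □) = (q2, #, R)  ⊢  Xaaa#[q2]□ (head at position 5)
Step 6: δ(q2, □) = (q3, a, L)  ⊢  Xaaa[q3]#a (head at position 4)
Step 7: δ(q3, #) = (q3, #, L)  ⊢  Xaa[q3]a#a (head at position 3)
Head position after 7 steps: 3

Final answer: Position 3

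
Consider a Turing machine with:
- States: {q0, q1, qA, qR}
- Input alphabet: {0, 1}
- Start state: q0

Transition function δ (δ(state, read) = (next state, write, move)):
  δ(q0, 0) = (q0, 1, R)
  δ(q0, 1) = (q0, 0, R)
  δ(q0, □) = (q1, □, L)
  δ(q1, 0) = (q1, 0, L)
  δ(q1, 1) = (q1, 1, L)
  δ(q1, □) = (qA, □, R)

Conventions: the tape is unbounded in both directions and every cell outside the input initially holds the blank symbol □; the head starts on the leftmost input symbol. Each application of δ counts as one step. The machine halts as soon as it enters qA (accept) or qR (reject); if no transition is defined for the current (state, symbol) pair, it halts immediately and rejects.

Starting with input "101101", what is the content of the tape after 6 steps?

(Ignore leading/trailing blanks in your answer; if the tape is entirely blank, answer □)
Step 0: [q0]101101 (head at position 0)
Step 1: δ(q0, 1) = (q0, 0, R)  ⊢  0[q0]01101 (head at position 1)
Step 2: δ(q0, 0) = (q0, 1, R)  ⊢  01[q0]1101 (head at position 2)
Step 3: δ(q0, 1) = (q0, 0, R)  ⊢  010[q0]101 (head at position 3)
Step 4: δ(q0, 1) = (q0, 0, R)  ⊢  0100[q0]01 (head at position 4)
Step 5: δ(q0, 0) = (q0, 1, R)  ⊢  01001[q0]1 (head at position 5)
Step 6: δ(q0, 1) = (q0, 0, R)  ⊢  010010[q0]□ (head at position 6)
Tape after 6 steps (ignoring surrounding blanks): 010010

Final answer: Tape: 010010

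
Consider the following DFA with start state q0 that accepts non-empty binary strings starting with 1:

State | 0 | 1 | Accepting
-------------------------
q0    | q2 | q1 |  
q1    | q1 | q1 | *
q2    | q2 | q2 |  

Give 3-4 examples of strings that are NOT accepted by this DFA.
Any strings that end in a non-accepting state work; for example:
"011": q0 → q2 → q2 → q2; q2 is not accepting → rejected
"0000": q0 → q2 → q2 → q2 → q2; q2 is not accepting → rejected
"0011": q0 → q2 → q2 → q2 → q2; q2 is not accepting → rejected
"0111": q0 → q2 → q2 → q2 → q2; q2 is not accepting → rejected

Final answer: "011", "0000", "0011", "0111"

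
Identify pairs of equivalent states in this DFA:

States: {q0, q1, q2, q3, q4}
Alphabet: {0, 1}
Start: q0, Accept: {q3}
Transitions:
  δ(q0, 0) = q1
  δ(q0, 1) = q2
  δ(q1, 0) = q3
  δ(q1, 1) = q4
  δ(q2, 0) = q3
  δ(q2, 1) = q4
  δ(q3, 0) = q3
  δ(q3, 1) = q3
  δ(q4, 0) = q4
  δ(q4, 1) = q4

Using the table-filling algorithm:
Round 0 – mark pairs where exactly one state is accepting: (q0,q3), (q1,q3), (q2,q3), (q3,q4)
Round 1 – newly marked: (q0,q1) [on 0: q1 vs q3, already marked]; (q0,q2) [on 0: q1 vs q3, already marked]; (q1,q4) [on 0: q3 vs q4, already marked]; (q2,q4) [on 0: q3 vs q4, already marked]
Round 2 – newly marked: (q0,q4) [on 0: q1 vs q4, already marked]
No further pairs can be marked.
(q1, q2) unmarked: δ(q1,0)=q3, δ(q2,0)=q3; δ(q1,1)=q4, δ(q2,1)=q4 → equivalent
Equivalent pairs: (q1, q2)

Final answer: Equivalent pairs: (q1, q2)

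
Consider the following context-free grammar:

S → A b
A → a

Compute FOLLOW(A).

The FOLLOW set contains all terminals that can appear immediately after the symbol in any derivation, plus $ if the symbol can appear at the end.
A occurs only in S → A b, where it is immediately followed by the terminal b. So FOLLOW(A) = {b}.

Final answer: {b}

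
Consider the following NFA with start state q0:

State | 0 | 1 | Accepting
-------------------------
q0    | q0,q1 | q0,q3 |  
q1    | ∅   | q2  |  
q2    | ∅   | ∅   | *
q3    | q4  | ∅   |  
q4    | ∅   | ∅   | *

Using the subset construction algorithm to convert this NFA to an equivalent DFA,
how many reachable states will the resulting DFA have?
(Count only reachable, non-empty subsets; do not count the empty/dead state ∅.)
Start subset: {q0}
{q0}: on 0 → {q0, q1}, on 1 → {q0, q3}
{q0, q1}: on 0 → {q0, q1}, on 1 → {q0, q2, q3}
{q0, q3}: on 0 → {q0, q1, q4}, on 1 → {q0, q3}
{q0, q2, q3}: on 0 → {q0, q1, q4}, on 1 → {q0, q3}
{q0, q1, q4}: on 0 → {q0, q1}, on 1 → {q0, q2, q3}
Reachable non-empty subsets: {q0}, {q0, q1}, {q0, q3}, {q0, q2, q3}, {q0, q1, q4} — 5 in total.

Final answer: 5 states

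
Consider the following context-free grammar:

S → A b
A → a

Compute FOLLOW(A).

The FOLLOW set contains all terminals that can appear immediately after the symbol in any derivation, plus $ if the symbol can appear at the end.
A occurs only in S → A b, where it is immediately followed by the terminal b. So FOLLOW(A) = {b}.

Final answer: {b}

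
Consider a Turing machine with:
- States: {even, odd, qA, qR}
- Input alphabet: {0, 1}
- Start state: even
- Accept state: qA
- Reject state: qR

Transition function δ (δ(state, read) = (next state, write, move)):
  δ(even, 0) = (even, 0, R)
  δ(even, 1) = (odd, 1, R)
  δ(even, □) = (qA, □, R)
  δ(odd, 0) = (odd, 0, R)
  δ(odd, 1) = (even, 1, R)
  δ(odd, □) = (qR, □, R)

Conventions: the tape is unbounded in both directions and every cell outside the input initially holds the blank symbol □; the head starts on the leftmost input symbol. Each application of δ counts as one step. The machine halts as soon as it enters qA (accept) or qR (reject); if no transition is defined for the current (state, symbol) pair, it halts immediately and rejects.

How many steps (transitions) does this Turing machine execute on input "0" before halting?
Step 0: [even]0 (head at position 0)
Step 1: δ(even, 0) = (even, 0, R)  ⊢  0[even]□ (head at position 1)
Step 2: δ(even, □) = (qA, □, R)  ⊢  0□[qA]□ (head at position 2)
The machine is in qA, so it halts and accepts.
Number of transitions executed: 2.

Final answer: 2 steps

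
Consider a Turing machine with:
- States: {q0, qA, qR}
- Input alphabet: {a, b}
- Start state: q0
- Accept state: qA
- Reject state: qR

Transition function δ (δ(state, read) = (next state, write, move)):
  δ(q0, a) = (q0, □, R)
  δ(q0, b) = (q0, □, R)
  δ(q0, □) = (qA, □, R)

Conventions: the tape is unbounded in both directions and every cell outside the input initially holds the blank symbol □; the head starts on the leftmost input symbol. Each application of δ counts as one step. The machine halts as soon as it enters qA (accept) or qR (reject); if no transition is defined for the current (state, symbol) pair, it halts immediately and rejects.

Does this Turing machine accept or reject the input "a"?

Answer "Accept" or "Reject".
Step 0: [q0]a (head at position 0)
Step 1: δ(q0, a) = (q0, □, R)  ⊢  □[q0]□ (head at position 1)
Step 2: δ(q0, □) = (qA, □, R)  ⊢  □□[qA]□ (head at position 2)
The machine is in qA, so it halts and accepts.

Final answer: Accept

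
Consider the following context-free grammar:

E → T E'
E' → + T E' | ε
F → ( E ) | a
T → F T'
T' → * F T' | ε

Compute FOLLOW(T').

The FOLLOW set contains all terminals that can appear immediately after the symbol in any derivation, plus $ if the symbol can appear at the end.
Useful FIRST sets: FIRST(E') = {+, ε}, FIRST(T') = {*, ε} (both E' and T' are nullable).
FOLLOW(E): E is the start symbol → $; E appears in F → ( E ) followed by ')' → FOLLOW(E) = {), $}.
FOLLOW(E'): E' appears at the right end of E → T E' and of E' → + T E', so FOLLOW(E') ⊇ FOLLOW(E) (the second occurrence adds nothing new). FOLLOW(E') = {), $}.
FOLLOW(T): in E → T E' and E' → + T E', T is followed by E': add FIRST(E') minus ε = {+}; since E' is nullable, also add FOLLOW(E) and FOLLOW(E') = {), $}. FOLLOW(T) = {+, ), $}.
FOLLOW(T'): T' appears at the right end of T → F T' and of T' → * F T', so FOLLOW(T') = FOLLOW(T) = {+, ), $}.

Final answer: {$, ), +}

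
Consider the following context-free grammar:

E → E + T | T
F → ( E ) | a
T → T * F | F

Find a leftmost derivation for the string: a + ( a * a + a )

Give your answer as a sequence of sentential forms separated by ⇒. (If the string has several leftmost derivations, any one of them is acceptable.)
Start with E.
Step 1: the leftmost non-terminal is E; apply E → E + T:  E + T
Step 2: the leftmost non-terminal is E; apply E → T:  T + T
Step 3: the leftmost non-terminal is T; apply T → F:  F + T
Step 4: the leftmost non-terminal is F; apply F → a:  a + T
Step 5: the leftmost non-terminal is T; apply T → F:  a + F
Step 6: the leftmost non-terminal is F; apply F → ( E ):  a + ( E )
Step 7: the leftmost non-terminal is E; apply E → E + T:  a + ( E + T )
Step 8: the leftmost non-terminal is E; apply E → T:  a + ( T + T )
Step 9: the leftmost non-terminal is T; apply T → T * F:  a + ( T * F + T )
Step 10: the leftmost non-terminal is T; apply T → F:  a + ( F * F + T )
Step 11: the leftmost non-terminal is F; apply F → a:  a + ( a * F + T )
Step 12: the leftmost non-terminal is F; apply F → a:  a + ( a * a + T )
Step 13: the leftmost non-terminal is T; apply T → F:  a + ( a * a + F )
Step 14: the leftmost non-terminal is F; apply F → a:  a + ( a * a + a )

Final answer: E ⇒ E + T ⇒ T + T ⇒ F + T ⇒ a + T ⇒ a + F ⇒ a + ( E ) ⇒ a + ( E + T ) ⇒ a + ( T + T ) ⇒ a + ( T * F + T ) ⇒ a + ( F * F + T ) ⇒ a + ( a * F + T ) ⇒ a + ( a * a + T ) ⇒ a + ( a * a + F ) ⇒ a + ( a * a + a )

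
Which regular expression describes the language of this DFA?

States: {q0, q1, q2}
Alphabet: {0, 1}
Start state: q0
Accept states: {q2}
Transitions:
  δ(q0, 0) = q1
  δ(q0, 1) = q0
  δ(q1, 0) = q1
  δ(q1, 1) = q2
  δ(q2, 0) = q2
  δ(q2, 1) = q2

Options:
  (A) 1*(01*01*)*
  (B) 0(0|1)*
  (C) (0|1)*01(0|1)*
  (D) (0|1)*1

Testing sample strings against the DFA:
  '100' -> rejected
  '01' -> accepted
  '10' -> rejected
  '1100' -> rejected
Checking each option for a counterexample:
  (A) 1*(01*01*)*: ε is rejected by the DFA but matches the regex → eliminated
  (B) 0(0|1)*: '0' is rejected by the DFA but matches the regex → eliminated
  (C) (0|1)*01(0|1)*: agrees with the DFA on all strings of length ≤ 4
  (D) (0|1)*1: '1' is rejected by the DFA but matches the regex → eliminated
Only (C) (0|1)*01(0|1)* is consistent with the DFA.

Final answer: (C) (0|1)*01(0|1)*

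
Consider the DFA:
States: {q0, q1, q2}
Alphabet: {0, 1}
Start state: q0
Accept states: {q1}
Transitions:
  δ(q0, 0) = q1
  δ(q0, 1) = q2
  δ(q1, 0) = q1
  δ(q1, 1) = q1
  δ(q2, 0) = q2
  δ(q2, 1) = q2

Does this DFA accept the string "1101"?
Processing string "1101":
  q0 --1--> q2
  q2 --1--> q2
  q2 --0--> q2
  q2 --1--> q2
Final state: q2
Accept states: {q1}
q2 is not an accept state, so the string is rejected.

Final answer: No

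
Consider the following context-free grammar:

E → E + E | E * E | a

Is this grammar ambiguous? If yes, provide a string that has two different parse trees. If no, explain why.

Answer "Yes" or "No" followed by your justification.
Two different leftmost derivations of a + a * a:
  (1) E ⇒ E + E ⇒ a + E ⇒ a + E * E ⇒ a + a * E ⇒ a + a * a   (tree groups a + (a * a))
  (2) E ⇒ E * E ⇒ E + E * E ⇒ a + E * E ⇒ a + a * E ⇒ a + a * a   (tree groups (a + a) * a)
Two distinct leftmost derivations = two distinct parse trees, so the grammar is ambiguous.

Final answer: Yes - the string 'a + a * a' has two distinct leftmost derivations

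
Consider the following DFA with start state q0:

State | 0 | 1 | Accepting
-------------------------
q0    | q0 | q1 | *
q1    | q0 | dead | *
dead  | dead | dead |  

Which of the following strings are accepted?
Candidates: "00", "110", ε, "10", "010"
"00": q0 → q0 → q0; q0 is accepting → accepted
"110": q0 → q1 → dead → dead; dead is not accepting → rejected
ε: q0; q0 is accepting → accepted
"10": q0 → q1 → q0; q0 is accepting → accepted
"010": q0 → q0 → q1 → q0; q0 is accepting → accepted

Final answer: "00", ε, "10", "010"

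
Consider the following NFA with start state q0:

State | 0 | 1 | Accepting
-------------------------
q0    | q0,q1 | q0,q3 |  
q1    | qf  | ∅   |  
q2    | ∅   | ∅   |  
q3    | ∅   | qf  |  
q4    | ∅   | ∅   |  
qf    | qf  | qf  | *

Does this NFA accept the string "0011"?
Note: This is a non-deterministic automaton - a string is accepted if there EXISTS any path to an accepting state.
Track the set of states the NFA could be in: start {q0}
Read '0': {q0} → {q0, q1}
Read '0': {q0, q1} → {q0, q1, qf}
Read '1': {q0, q1, qf} → {q0, q3, qf}
Read '1': {q0, q3, qf} → {q0, q3, qf}
Final set {q0, q3, qf} contains accepting state(s) {qf} → accepted.

Final answer: Yes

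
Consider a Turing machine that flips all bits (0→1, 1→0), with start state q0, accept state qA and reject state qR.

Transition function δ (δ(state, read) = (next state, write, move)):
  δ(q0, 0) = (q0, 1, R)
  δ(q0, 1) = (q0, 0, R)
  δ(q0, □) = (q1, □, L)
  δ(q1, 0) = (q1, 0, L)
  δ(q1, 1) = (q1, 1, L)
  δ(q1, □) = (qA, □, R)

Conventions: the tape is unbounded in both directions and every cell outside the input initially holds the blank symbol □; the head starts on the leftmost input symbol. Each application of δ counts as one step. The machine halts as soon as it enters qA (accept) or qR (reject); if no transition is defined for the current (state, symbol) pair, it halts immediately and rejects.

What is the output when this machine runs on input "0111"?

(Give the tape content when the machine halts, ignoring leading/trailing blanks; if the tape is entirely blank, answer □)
Step 0: [q0]0111 (head at position 0)
Step 1: δ(q0, 0) = (q0, 1, R)  ⊢  1[q0]111 (head at position 1)
Step 2: δ(q0, 1) = (q0, 0, R)  ⊢  10[q0]11 (head at position 2)
Step 3: δ(q0, 1) = (q0, 0, R)  ⊢  100[q0]1 (head at position 3)
Step 4: δ(q0, 1) = (q0, 0, R)  ⊢  1000[q0]□ (head at position 4)
Step 5: δ(q0, □) = (q1, □, L)  ⊢  100[q1]0□ (head at position 3)
Step 6: δ(q1, 0) = (q1, 0, L)  ⊢  10[q1]00□ (head at position 2)
Step 7: δ(q1, 0) = (q1, 0, L)  ⊢  1[q1]000□ (head at position 1)
Step 8: δ(q1, 0) = (q1, 0, L)  ⊢  [q1]1000□ (head at position 0)
Step 9: δ(q1, 1) = (q1, 1, L)  ⊢  [q1]□1000□ (head at position -1)
Step 10: δ(q1, □) = (qA, □, R)  ⊢  □[qA]1000□ (head at position 0)
The machine is in qA, so it halts and accepts.
Tape content when halted (ignoring surrounding blanks): 1000

Final answer: Output: 1000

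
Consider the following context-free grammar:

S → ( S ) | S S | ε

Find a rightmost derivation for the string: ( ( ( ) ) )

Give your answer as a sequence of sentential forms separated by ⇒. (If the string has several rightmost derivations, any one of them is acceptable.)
Start with S.
Step 1: the rightmost non-terminal is S; apply S → ( S ):  ( S )
Step 2: the rightmost non-terminal is S; apply S → ( S ):  ( ( S ) )
Step 3: the rightmost non-terminal is S; apply S → ( S ):  ( ( ( S ) ) )
Step 4: the rightmost non-terminal is S; apply S → ε:  ( ( ( ) ) )

Final answer: S ⇒ ( S ) ⇒ ( ( S ) ) ⇒ ( ( ( S ) ) ) ⇒ ( ( ( ) ) )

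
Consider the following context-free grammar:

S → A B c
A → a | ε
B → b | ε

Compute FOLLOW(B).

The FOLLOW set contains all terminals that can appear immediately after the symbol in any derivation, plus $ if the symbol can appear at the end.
B occurs in S → A B c, immediately followed by the terminal c. So FOLLOW(B) = {c}.

Final answer: {c}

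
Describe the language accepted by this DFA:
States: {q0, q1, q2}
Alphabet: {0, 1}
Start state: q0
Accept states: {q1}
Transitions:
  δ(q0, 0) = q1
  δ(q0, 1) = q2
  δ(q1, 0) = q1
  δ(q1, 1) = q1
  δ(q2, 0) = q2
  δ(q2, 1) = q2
Analyzing the DFA structure:
Start state: q0
Accept states: {q1}
Interpreting what each state remembers (checking against the transitions):
  q0: nothing has been read yet
  q1: the first symbol was 0
  q2: the first symbol was 1 (trap state)
  δ(q0, 0): in q0 (nothing has been read yet), after reading 0 we have: the first symbol was 0 → q1
  δ(q0, 1): in q0 (nothing has been read yet), after reading 1 we have: the first symbol was 1 (trap state) → q2
  δ(q1, 0): in q1 (the first symbol was 0), after reading 0 we have: the first symbol was 0 → q1
  δ(q1, 1): in q1 (the first symbol was 0), after reading 1 we have: the first symbol was 0 → q1
  δ(q2, 0): in q2 (the first symbol was 1 (trap state)), after reading 0 we have: the first symbol was 1 (trap state) → q2
  δ(q2, 1): in q2 (the first symbol was 1 (trap state)), after reading 1 we have: the first symbol was 1 (trap state) → q2
A string is accepted iff it ends in {q1}, i.e. the first symbol was 0.
Language: All binary strings starting with 0

Final answer: All binary strings starting with 0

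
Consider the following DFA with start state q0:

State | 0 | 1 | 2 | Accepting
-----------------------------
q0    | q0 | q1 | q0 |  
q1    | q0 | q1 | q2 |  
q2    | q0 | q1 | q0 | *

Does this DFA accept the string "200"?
Start in q0.
Read '2': q0 → q0
Read '0': q0 → q0
Read '0': q0 → q0
Final state q0 is not accepting, so the string is rejected.

Final answer: No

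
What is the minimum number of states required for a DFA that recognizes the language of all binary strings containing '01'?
Language: binary strings containing '01'
Lower bound (Myhill–Nerode): the prefixes ε, 0, 01 are pairwise distinguishable:
  ε vs 01: suffix ε distinguishes them (ε is rejected, 01 is accepted)
  0 vs 01: suffix ε distinguishes them (0 is rejected, 01 is accepted)
  ε vs 0: suffix 1 distinguishes them (ε·1 = 1 is rejected, 0·1 = 01 is accepted)
So any DFA needs at least 3 states.
Upper bound: a DFA with 3 states exists (one state per class above: 'no progress', 'last symbol 0', and 'seen 01' (accepting sink)).
Minimum states: 3

Final answer: 3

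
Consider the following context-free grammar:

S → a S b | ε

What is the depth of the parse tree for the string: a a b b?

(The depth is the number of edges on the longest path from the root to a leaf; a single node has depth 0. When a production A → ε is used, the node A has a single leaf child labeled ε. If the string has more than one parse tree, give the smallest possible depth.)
The only parse tree applies S → a S b 2 times (once per matching a…b pair) and then S → ε.
The S nodes sit at depths 0, 1, …, 2; the innermost S (depth 2) has the single child ε at depth 3.
The terminal leaves a, b are at depths 1..2, so the longest root-to-leaf path is S → S → … → S → ε with 3 edges.
Depth = 3.

Final answer: 3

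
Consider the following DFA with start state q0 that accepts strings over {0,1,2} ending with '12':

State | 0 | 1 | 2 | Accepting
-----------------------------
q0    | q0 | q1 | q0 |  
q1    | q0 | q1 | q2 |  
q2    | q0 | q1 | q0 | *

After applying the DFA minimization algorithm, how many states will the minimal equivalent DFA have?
All 3 states are reachable from q0, so none can be removed as unreachable.
Table-filling: first mark every (accepting, non-accepting) pair as distinguishable (accepting: {q2}; non-accepting: {q0, q1}).
Round 1: (q0, q1) on '2' go to q0 and q2, already distinguishable → mark.
Every pair of states is distinguishable, so the DFA is already minimal.
Equivalence classes: {q0}, {q1}, {q2} → 3 states.

Final answer: 3 states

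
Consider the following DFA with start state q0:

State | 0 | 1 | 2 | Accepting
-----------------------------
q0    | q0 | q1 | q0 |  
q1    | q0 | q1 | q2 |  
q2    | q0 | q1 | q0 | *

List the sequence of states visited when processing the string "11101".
q0 → q1 → q1 → q1 → q0 → q1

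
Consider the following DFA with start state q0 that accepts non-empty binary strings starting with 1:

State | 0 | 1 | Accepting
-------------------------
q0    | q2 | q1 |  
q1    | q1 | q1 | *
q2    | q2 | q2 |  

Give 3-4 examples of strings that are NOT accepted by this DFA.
Any strings that end in a non-accepting state work; for example:
"000": q0 → q2 → q2 → q2; q2 is not accepting → rejected
"0001": q0 → q2 → q2 → q2 → q2; q2 is not accepting → rejected
"0101": q0 → q2 → q2 → q2 → q2; q2 is not accepting → rejected
"0111": q0 → q2 → q2 → q2 → q2; q2 is not accepting → rejected

Final answer: "000", "0001", "0101", "0111"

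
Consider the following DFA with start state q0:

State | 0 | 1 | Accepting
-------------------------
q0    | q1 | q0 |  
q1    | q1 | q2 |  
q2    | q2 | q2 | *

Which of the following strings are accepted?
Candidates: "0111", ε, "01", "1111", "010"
"0111": q0 → q1 → q2 → q2 → q2; q2 is accepting → accepted
ε: q0; q0 is not accepting → rejected
"01": q0 → q1 → q2; q2 is accepting → accepted
"1111": q0 → q0 → q0 → q0 → q0; q0 is not accepting → rejected
"010": q0 → q1 → q2 → q2; q2 is accepting → accepted

Final answer: "0111", "01", "010"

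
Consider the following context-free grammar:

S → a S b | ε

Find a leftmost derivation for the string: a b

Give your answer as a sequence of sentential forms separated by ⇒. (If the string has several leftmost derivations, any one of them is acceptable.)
Start with S.
Step 1: the leftmost non-terminal is S; apply S → a S b:  a S b
Step 2: the leftmost non-terminal is S; apply S → ε:  a b

Final answer: S ⇒ a S b ⇒ a b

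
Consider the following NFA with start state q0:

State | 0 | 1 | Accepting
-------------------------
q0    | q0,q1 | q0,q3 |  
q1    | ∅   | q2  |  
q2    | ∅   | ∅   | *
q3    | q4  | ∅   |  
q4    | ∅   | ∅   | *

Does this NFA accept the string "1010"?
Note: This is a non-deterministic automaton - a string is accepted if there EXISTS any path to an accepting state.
Track the set of states the NFA could be in: start {q0}
Read '1': {q0} → {q0, q3}
Read '0': {q0, q3} → {q0, q1, q4}
Read '1': {q0, q1, q4} → {q0, q2, q3}
Read '0': {q0, q2, q3} → {q0, q1, q4}
Final set {q0, q1, q4} contains accepting state(s) {q4} → accepted.

Final answer: Yes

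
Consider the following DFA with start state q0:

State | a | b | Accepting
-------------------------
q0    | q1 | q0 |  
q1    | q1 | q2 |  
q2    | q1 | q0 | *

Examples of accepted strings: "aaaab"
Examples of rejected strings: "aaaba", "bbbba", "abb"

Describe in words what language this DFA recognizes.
strings over {a,b} ending with 'ab'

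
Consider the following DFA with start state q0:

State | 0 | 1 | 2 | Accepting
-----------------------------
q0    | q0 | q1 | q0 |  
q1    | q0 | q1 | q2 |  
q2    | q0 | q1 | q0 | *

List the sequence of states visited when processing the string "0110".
q0 → q0 → q1 → q1 → q0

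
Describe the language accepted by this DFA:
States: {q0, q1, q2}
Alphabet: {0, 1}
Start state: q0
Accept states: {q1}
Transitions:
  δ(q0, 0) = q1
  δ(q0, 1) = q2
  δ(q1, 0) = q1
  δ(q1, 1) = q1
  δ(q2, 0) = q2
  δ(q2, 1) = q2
Analyzing the DFA structure:
Start state: q0
Accept states: {q1}
Interpreting what each state remembers (checking against the transitions):
  q0: nothing has been read yet
  q1: the first symbol was 0
  q2: the first symbol was 1 (trap state)
  δ(q0, 0): in q0 (nothing has been read yet), after reading 0 we have: the first symbol was 0 → q1
  δ(q0, 1): in q0 (nothing has been read yet), after reading 1 we have: the first symbol was 1 (trap state) → q2
  δ(q1, 0): in q1 (the first symbol was 0), after reading 0 we have: the first symbol was 0 → q1
  δ(q1, 1): in q1 (the first symbol was 0), after reading 1 we have: the first symbol was 0 → q1
  δ(q2, 0): in q2 (the first symbol was 1 (trap state)), after reading 0 we have: the first symbol was 1 (trap state) → q2
  δ(q2, 1): in q2 (the first symbol was 1 (trap state)), after reading 1 we have: the first symbol was 1 (trap state) → q2
A string is accepted iff it ends in {q1}, i.e. the first symbol was 0.
Language: All binary strings starting with 0

Final answer: All binary strings starting with 0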